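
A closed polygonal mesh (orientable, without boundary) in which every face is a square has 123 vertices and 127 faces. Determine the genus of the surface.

3

Every face is a square, so 2E = 4·127 = 508, giving E = 254.
χ = V − E + F = 123 − 254 + 127 = -4.
For a closed orientable surface χ = 2 − 2g, so g = (2 − (-4))/2 = 3.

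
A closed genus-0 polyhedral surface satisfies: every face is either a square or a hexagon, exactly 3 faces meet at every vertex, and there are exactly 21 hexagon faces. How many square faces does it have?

Let x be the number of squares; then F = 21 + x.
Edge–face incidences: 2E = 6·21 + 4·x = 126 + 4x.
Every vertex has degree 3, so 3V = 2E.
Euler: V − E + F = 2 ⇒ (2E)/3 − E + (21 + x) = 2.
Multiply by 6: 2·(2E) − 3·(2E) + 6·(21 + x) = 12, i.e. 126 + 6x − (126 + 4x) = 12.
Collecting terms: 2x = 12, so x = 6.
Then 2E = 126 + 4·6 = 150, so E = 75, V = 2E/3 = 50, F = 21 + 6 = 27.

6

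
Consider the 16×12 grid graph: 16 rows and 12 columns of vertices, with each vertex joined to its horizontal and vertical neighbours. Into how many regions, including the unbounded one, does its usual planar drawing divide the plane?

The grid has V = 16·12 = 192 vertices and E = 16·11 + 12·15 = 356 edges.
F = 2 − V + E = 2 − 192 + 356 = 166.

166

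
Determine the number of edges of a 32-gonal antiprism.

128

An antiprism on an n-gon has two n-gon caps and 2n triangles: V = 2·32 = 64, E = 4·32 = 128, F = 2·32 + 2 = 66.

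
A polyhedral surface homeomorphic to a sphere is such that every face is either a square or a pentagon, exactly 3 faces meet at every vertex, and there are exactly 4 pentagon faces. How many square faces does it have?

4

Let x be the number of squares; then F = 4 + x.
Edge–face incidences: 2E = 5·4 + 4·x = 20 + 4x.
Every vertex has degree 3, so 3V = 2E.
Euler: V − E + F = 2 ⇒ (2E)/3 − E + (4 + x) = 2.
Multiply by 6: 2·(2E) − 3·(2E) + 6·(4 + x) = 12, i.e. 24 + 6x − (20 + 4x) = 12.
Collecting terms: 2x + 4 = 12, so 2x = 8, so x = 4.
Then 2E = 20 + 4·4 = 36, so E = 18, V = 2E/3 = 12, F = 4 + 4 = 8.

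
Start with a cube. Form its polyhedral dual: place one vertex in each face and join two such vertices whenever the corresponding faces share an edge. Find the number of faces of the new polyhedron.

The base solid has V = 8, E = 12, F = 6.
The dual swaps V and F and preserves E: V′ = F = 6, E′ = E = 12, F′ = V = 8.

8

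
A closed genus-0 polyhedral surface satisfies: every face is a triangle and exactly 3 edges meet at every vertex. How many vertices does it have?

4

Each face has 3 edges and each edge borders two faces, so 2E = 3F.
Each vertex has degree 3, so 3V = 2E and hence V = 3F/3.
Euler: V − E + F = 2 ⇒ (3F/3) − (3F/2) + F = 2.
Multiply by 6: (6 − 9 + 6)F = 12, i.e. 3F = 12.
So F = 4, E = 3·4/2 = 6, V = 3·4/3 = 4.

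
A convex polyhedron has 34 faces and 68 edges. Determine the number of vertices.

Here V − E + F = 2.
V = 2 + E − F = 2 + 68 − 34 = 36.

36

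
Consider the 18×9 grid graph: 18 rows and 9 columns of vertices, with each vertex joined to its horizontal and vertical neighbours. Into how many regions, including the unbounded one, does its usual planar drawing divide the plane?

137

The grid has V = 18·9 = 162 vertices and E = 18·8 + 9·17 = 297 edges.
F = 2 − V + E = 2 − 162 + 297 = 137.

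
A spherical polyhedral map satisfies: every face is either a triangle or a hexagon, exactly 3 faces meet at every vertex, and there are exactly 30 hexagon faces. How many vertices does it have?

64

Let x be the number of triangles; then F = 30 + x.
Edge–face incidences: 2E = 6·30 + 3·x = 180 + 3x.
Every vertex has degree 3, so 3V = 2E.
Euler: V − E + F = 2 ⇒ (2E)/3 − E + (30 + x) = 2.
Multiply by 6: 2·(2E) − 3·(2E) + 6·(30 + x) = 12, i.e. 180 + 6x − (180 + 3x) = 12.
Collecting terms: 3x = 12, so x = 4.
Then 2E = 180 + 3·4 = 192, so E = 96, V = 2E/3 = 64, F = 30 + 4 = 34.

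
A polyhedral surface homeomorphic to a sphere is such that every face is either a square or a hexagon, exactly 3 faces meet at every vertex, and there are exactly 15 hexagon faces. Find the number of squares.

6

Let x be the number of squares; then F = 15 + x.
Edge–face incidences: 2E = 6·15 + 4·x = 90 + 4x.
Every vertex has degree 3, so 3V = 2E.
Euler: V − E + F = 2 ⇒ (2E)/3 − E + (15 + x) = 2.
Multiply by 6: 2·(2E) − 3·(2E) + 6·(15 + x) = 12, i.e. 90 + 6x − (90 + 4x) = 12.
Collecting terms: 2x = 12, so x = 6.
Then 2E = 90 + 4·6 = 114, so E = 57, V = 2E/3 = 38, F = 15 + 6 = 21.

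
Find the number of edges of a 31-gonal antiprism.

An antiprism on an n-gon has two n-gon caps and 2n triangles: V = 2·31 = 62, E = 4·31 = 124, F = 2·31 + 2 = 64.

124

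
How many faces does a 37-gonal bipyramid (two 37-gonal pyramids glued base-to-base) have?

74

A bipyramid over an n-gon has 2n triangular faces and n + 2 vertices: V = 37 + 2 = 39, E = 3·37 = 111, F = 2·37 = 74.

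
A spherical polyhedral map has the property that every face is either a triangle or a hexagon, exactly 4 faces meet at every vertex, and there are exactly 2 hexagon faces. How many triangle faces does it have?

12

Let x be the number of triangles; then F = 2 + x.
Edge–face incidences: 2E = 6·2 + 3·x = 12 + 3x.
Every vertex has degree 4, so 4V = 2E.
Euler: V − E + F = 2 ⇒ (2E)/4 − E + (2 + x) = 2.
Multiply by 8: 2·(2E) − 4·(2E) + 8·(2 + x) = 16, i.e. 16 + 8x − 2·(12 + 3x) = 16.
Collecting terms: 2x − 8 = 16, so 2x = 24, so x = 12.
Then 2E = 12 + 3·12 = 48, so E = 24, V = 2E/4 = 12, F = 2 + 12 = 14.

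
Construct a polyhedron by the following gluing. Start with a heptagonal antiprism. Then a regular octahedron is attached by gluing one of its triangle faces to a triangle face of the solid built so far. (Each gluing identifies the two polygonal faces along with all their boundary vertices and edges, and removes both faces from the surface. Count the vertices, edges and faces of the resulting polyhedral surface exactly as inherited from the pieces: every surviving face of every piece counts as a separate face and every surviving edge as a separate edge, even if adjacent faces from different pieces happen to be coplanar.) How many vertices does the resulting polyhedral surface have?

A heptagonal antiprism: V=14, E=28, F=16.
Attach a regular octahedron (V=6, E=12, F=8) along a 3-gon: merge 3 vertices and 3 edges, delete both glued faces → V=17, E=37, F=22.
Check: V − E + F = 17 − 37 + 22 = 2.

17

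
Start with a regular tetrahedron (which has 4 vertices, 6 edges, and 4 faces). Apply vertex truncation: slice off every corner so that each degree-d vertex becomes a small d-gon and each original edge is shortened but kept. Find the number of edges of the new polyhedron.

Truncation replaces each original edge-end by a new vertex, so V′ = 2E = 12.
Each original edge survives, and each old vertex of degree d contributes d new edges; summing degrees gives Σd = 2E, so E′ = E + 2E = 3E = 18.
Each original face survives and each original vertex becomes one new face: F′ = F + V = 8.

18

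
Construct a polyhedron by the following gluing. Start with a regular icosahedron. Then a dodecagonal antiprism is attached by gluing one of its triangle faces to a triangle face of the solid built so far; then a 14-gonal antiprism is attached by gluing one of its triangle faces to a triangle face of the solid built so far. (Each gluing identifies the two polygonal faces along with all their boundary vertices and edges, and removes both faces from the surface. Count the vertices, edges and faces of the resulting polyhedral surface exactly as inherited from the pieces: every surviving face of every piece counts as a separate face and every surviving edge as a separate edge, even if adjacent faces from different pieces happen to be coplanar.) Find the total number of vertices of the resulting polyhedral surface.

A regular icosahedron: V=12, E=30, F=20.
Attach a dodecagonal antiprism (V=24, E=48, F=26) along a 3-gon: merge 3 vertices and 3 edges, delete both glued faces → V=33, E=75, F=44.
Attach a 14-gonal antiprism (V=28, E=56, F=30) along a 3-gon: merge 3 vertices and 3 edges, delete both glued faces → V=58, E=128, F=72.
Check: V − E + F = 58 − 128 + 72 = 2.

58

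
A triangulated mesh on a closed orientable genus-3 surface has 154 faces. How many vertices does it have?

χ = 2 − 2·3 = -4, and every face is a triangle so 3F = 2E.
E = 3·154/2 = 231. Then V = -4 + E − F = -4 + 231 − 154 = 73.

73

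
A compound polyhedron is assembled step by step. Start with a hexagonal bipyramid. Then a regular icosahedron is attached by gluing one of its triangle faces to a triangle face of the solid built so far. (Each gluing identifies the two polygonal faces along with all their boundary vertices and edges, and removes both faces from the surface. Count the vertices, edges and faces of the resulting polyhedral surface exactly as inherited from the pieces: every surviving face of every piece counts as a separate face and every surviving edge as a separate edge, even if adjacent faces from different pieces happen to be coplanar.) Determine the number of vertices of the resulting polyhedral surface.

17

A hexagonal bipyramid: V=8, E=18, F=12.
Attach a regular icosahedron (V=12, E=30, F=20) along a 3-gon: merge 3 vertices and 3 edges, delete both glued faces → V=17, E=45, F=30.
Check: V − E + F = 17 − 45 + 30 = 2.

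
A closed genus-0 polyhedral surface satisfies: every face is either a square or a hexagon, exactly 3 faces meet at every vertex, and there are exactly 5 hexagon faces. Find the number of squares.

Let x be the number of squares; then F = 5 + x.
Edge–face incidences: 2E = 6·5 + 4·x = 30 + 4x.
Every vertex has degree 3, so 3V = 2E.
Euler: V − E + F = 2 ⇒ (2E)/3 − E + (5 + x) = 2.
Multiply by 6: 2·(2E) − 3·(2E) + 6·(5 + x) = 12, i.e. 30 + 6x − (30 + 4x) = 12.
Collecting terms: 2x = 12, so x = 6.
Then 2E = 30 + 4·6 = 54, so E = 27, V = 2E/3 = 18, F = 5 + 6 = 11.

6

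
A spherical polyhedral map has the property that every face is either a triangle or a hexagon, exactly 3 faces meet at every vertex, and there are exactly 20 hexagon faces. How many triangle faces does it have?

Let x be the number of triangles; then F = 20 + x.
Edge–face incidences: 2E = 6·20 + 3·x = 120 + 3x.
Every vertex has degree 3, so 3V = 2E.
Euler: V − E + F = 2 ⇒ (2E)/3 − E + (20 + x) = 2.
Multiply by 6: 2·(2E) − 3·(2E) + 6·(20 + x) = 12, i.e. 120 + 6x − (120 + 3x) = 12.
Collecting terms: 3x = 12, so x = 4.
Then 2E = 120 + 3·4 = 132, so E = 66, V = 2E/3 = 44, F = 20 + 4 = 24.

4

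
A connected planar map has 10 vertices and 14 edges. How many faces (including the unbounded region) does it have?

6

Euler's formula for a connected plane graph: V − E + F = 2, so F = 2 − 10 + 14 = 6.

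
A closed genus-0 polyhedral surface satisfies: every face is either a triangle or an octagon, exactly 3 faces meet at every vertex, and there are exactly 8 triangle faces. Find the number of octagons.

Let x be the number of octagons; then F = 8 + x.
Edge–face incidences: 2E = 3·8 + 8·x = 24 + 8x.
Every vertex has degree 3, so 3V = 2E.
Euler: V − E + F = 2 ⇒ (2E)/3 − E + (8 + x) = 2.
Multiply by 6: 2·(2E) − 3·(2E) + 6·(8 + x) = 12, i.e. 48 + 6x − (24 + 8x) = 12.
Collecting terms: −2x + 24 = 12, so −2x = −12, so x = 6.
Then 2E = 24 + 8·6 = 72, so E = 36, V = 2E/3 = 24, F = 8 + 6 = 14.

6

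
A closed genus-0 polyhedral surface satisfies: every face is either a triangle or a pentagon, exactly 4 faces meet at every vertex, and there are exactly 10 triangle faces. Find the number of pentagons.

2

Let x be the number of pentagons; then F = 10 + x.
Edge–face incidences: 2E = 3·10 + 5·x = 30 + 5x.
Every vertex has degree 4, so 4V = 2E.
Euler: V − E + F = 2 ⇒ (2E)/4 − E + (10 + x) = 2.
Multiply by 8: 2·(2E) − 4·(2E) + 8·(10 + x) = 16, i.e. 80 + 8x − 2·(30 + 5x) = 16.
Collecting terms: −2x + 20 = 16, so −2x = −4, so x = 2.
Then 2E = 30 + 5·2 = 40, so E = 20, V = 2E/4 = 10, F = 10 + 2 = 12.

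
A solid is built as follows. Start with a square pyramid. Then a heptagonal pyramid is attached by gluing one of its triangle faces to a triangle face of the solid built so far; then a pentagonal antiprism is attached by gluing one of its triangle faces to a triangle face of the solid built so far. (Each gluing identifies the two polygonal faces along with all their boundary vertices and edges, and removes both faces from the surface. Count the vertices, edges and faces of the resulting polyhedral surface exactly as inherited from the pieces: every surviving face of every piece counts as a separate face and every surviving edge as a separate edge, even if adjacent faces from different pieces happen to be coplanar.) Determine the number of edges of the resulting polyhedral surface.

A square pyramid: V=5, E=8, F=5.
Attach a heptagonal pyramid (V=8, E=14, F=8) along a 3-gon: merge 3 vertices and 3 edges, delete both glued faces → V=10, E=19, F=11.
Attach a pentagonal antiprism (V=10, E=20, F=12) along a 3-gon: merge 3 vertices and 3 edges, delete both glued faces → V=17, E=36, F=21.
Check: V − E + F = 17 − 36 + 21 = 2.

36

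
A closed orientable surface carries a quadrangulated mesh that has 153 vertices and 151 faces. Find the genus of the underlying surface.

0

Every face is a square, so 2E = 4·151 = 604, giving E = 302.
χ = V − E + F = 153 − 302 + 151 = 2.
For a closed orientable surface χ = 2 − 2g, so g = (2 − (2))/2 = 0.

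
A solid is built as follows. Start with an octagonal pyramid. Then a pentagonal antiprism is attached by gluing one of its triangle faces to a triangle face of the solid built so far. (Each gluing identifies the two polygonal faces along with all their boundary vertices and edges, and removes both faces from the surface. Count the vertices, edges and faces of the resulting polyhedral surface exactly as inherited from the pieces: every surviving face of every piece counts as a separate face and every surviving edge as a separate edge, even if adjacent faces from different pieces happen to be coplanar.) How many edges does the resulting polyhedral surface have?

33

An octagonal pyramid: V=9, E=16, F=9.
Attach a pentagonal antiprism (V=10, E=20, F=12) along a 3-gon: merge 3 vertices and 3 edges, delete both glued faces → V=16, E=33, F=19.
Check: V − E + F = 16 − 33 + 19 = 2.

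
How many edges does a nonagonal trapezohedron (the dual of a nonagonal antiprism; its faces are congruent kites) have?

36

The n-trapezohedron (dual of the n-antiprism) has V = 2·9 + 2 = 20, E = 4·9 = 36, F = 2·9 = 18.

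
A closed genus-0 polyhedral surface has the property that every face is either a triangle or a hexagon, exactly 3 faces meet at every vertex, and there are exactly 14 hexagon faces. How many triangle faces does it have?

4

Let x be the number of triangles; then F = 14 + x.
Edge–face incidences: 2E = 6·14 + 3·x = 84 + 3x.
Every vertex has degree 3, so 3V = 2E.
Euler: V − E + F = 2 ⇒ (2E)/3 − E + (14 + x) = 2.
Multiply by 6: 2·(2E) − 3·(2E) + 6·(14 + x) = 12, i.e. 84 + 6x − (84 + 3x) = 12.
Collecting terms: 3x = 12, so x = 4.
Then 2E = 84 + 3·4 = 96, so E = 48, V = 2E/3 = 32, F = 14 + 4 = 18.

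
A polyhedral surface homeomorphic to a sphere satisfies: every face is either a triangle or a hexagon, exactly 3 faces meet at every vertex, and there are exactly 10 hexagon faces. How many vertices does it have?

Let x be the number of triangles; then F = 10 + x.
Edge–face incidences: 2E = 6·10 + 3·x = 60 + 3x.
Every vertex has degree 3, so 3V = 2E.
Euler: V − E + F = 2 ⇒ (2E)/3 − E + (10 + x) = 2.
Multiply by 6: 2·(2E) − 3·(2E) + 6·(10 + x) = 12, i.e. 60 + 6x − (60 + 3x) = 12.
Collecting terms: 3x = 12, so x = 4.
Then 2E = 60 + 3·4 = 72, so E = 36, V = 2E/3 = 24, F = 10 + 4 = 14.

24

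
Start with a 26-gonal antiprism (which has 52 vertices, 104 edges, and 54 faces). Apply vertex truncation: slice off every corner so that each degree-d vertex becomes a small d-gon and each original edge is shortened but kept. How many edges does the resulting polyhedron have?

Truncation replaces each original edge-end by a new vertex, so V′ = 2E = 208.
Each original edge survives, and each old vertex of degree d contributes d new edges; summing degrees gives Σd = 2E, so E′ = E + 2E = 3E = 312.
Each original face survives and each original vertex becomes one new face: F′ = F + V = 106.

312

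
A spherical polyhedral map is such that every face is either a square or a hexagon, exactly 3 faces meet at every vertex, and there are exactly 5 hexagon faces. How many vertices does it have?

Let x be the number of squares; then F = 5 + x.
Edge–face incidences: 2E = 6·5 + 4·x = 30 + 4x.
Every vertex has degree 3, so 3V = 2E.
Euler: V − E + F = 2 ⇒ (2E)/3 − E + (5 + x) = 2.
Multiply by 6: 2·(2E) − 3·(2E) + 6·(5 + x) = 12, i.e. 30 + 6x − (30 + 4x) = 12.
Collecting terms: 2x = 12, so x = 6.
Then 2E = 30 + 4·6 = 54, so E = 27, V = 2E/3 = 18, F = 5 + 6 = 11.

18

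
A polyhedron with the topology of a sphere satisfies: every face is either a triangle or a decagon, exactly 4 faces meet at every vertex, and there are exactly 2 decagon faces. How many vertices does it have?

20

Let x be the number of triangles; then F = 2 + x.
Edge–face incidences: 2E = 10·2 + 3·x = 20 + 3x.
Every vertex has degree 4, so 4V = 2E.
Euler: V − E + F = 2 ⇒ (2E)/4 − E + (2 + x) = 2.
Multiply by 8: 2·(2E) − 4·(2E) + 8·(2 + x) = 16, i.e. 16 + 8x − 2·(20 + 3x) = 16.
Collecting terms: 2x − 24 = 16, so 2x = 40, so x = 20.
Then 2E = 20 + 3·20 = 80, so E = 40, V = 2E/4 = 20, F = 2 + 20 = 22.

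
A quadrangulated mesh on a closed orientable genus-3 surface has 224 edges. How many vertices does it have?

χ = 2 − 2·3 = -4, and every face is a square so 4F = 2E.
F = 2E/4 = 112. Then V = -4 + E − F = -4 + 224 − 112 = 108.

108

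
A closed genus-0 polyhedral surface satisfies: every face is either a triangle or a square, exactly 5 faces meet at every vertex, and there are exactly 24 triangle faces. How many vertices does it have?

Let x be the number of squares; then F = 24 + x.
Edge–face incidences: 2E = 3·24 + 4·x = 72 + 4x.
Every vertex has degree 5, so 5V = 2E.
Euler: V − E + F = 2 ⇒ (2E)/5 − E + (24 + x) = 2.
Multiply by 10: 2·(2E) − 5·(2E) + 10·(24 + x) = 20, i.e. 240 + 10x − 3·(72 + 4x) = 20.
Collecting terms: −2x + 24 = 20, so −2x = −4, so x = 2.
Then 2E = 72 + 4·2 = 80, so E = 40, V = 2E/5 = 16, F = 24 + 2 = 26.

16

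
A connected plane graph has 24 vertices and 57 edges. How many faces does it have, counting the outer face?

Euler's formula for a connected plane graph: V − E + F = 2, so F = 2 − 24 + 57 = 35.

35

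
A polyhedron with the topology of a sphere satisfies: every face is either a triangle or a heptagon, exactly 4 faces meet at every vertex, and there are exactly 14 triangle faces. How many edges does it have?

28

Let x be the number of heptagons; then F = 14 + x.
Edge–face incidences: 2E = 3·14 + 7·x = 42 + 7x.
Every vertex has degree 4, so 4V = 2E.
Euler: V − E + F = 2 ⇒ (2E)/4 − E + (14 + x) = 2.
Multiply by 8: 2·(2E) − 4·(2E) + 8·(14 + x) = 16, i.e. 112 + 8x − 2·(42 + 7x) = 16.
Collecting terms: −6x + 28 = 16, so −6x = −12, so x = 2.
Then 2E = 42 + 7·2 = 56, so E = 28, V = 2E/4 = 14, F = 14 + 2 = 16.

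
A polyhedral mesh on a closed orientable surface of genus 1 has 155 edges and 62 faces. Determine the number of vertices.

93

For a closed orientable surface of genus 1, χ = 2 − 2·1 = 0.
V = 0 + E − F = 0 + 155 − 62 = 93.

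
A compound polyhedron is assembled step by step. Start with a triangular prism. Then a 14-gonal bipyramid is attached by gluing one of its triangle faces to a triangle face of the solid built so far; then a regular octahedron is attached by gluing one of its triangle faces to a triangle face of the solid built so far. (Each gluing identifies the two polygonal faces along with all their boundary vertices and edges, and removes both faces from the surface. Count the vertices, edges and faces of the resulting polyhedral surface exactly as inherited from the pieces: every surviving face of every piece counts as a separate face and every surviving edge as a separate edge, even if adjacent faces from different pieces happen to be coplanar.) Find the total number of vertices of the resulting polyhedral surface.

A triangular prism: V=6, E=9, F=5.
Attach a 14-gonal bipyramid (V=16, E=42, F=28) along a 3-gon: merge 3 vertices and 3 edges, delete both glued faces → V=19, E=48, F=31.
Attach a regular octahedron (V=6, E=12, F=8) along a 3-gon: merge 3 vertices and 3 edges, delete both glued faces → V=22, E=57, F=37.
Check: V − E + F = 22 − 57 + 37 = 2.

22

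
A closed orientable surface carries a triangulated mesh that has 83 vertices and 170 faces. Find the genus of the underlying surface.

2

Every face is a triangle, so 2E = 3·170 = 510, giving E = 255.
χ = V − E + F = 83 − 255 + 170 = -2.
For a closed orientable surface χ = 2 − 2g, so g = (2 − (-2))/2 = 2.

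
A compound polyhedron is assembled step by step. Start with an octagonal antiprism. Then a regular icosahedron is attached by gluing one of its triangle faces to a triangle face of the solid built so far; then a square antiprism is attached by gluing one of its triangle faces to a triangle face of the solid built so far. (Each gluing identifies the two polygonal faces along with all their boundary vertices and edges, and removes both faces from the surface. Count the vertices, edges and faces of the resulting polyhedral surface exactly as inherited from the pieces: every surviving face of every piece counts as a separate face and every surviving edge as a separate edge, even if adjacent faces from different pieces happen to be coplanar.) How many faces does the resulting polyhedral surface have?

An octagonal antiprism: V=16, E=32, F=18.
Attach a regular icosahedron (V=12, E=30, F=20) along a 3-gon: merge 3 vertices and 3 edges, delete both glued faces → V=25, E=59, F=36.
Attach a square antiprism (V=8, E=16, F=10) along a 3-gon: merge 3 vertices and 3 edges, delete both glued faces → V=30, E=72, F=44.
Check: V − E + F = 30 − 72 + 44 = 2.

44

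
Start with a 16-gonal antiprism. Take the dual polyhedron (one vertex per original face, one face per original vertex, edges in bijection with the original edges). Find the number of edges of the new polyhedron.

64

The base solid has V = 32, E = 64, F = 34.
The dual swaps V and F and preserves E: V′ = F = 34, E′ = E = 64, F′ = V = 32.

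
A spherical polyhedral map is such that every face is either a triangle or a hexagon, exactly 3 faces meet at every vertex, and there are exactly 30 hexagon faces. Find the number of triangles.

4

Let x be the number of triangles; then F = 30 + x.
Edge–face incidences: 2E = 6·30 + 3·x = 180 + 3x.
Every vertex has degree 3, so 3V = 2E.
Euler: V − E + F = 2 ⇒ (2E)/3 − E + (30 + x) = 2.
Multiply by 6: 2·(2E) − 3·(2E) + 6·(30 + x) = 12, i.e. 180 + 6x − (180 + 3x) = 12.
Collecting terms: 3x = 12, so x = 4.
Then 2E = 180 + 3·4 = 192, so E = 96, V = 2E/3 = 64, F = 30 + 4 = 34.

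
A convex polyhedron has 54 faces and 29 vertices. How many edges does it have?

Here V − E + F = 2.
E = V + F − (2) = 29 + 54 − (2) = 81.

81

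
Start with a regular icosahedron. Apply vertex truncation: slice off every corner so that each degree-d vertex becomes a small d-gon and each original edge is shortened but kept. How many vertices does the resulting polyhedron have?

The base solid has V = 12, E = 30, F = 20.
Truncation replaces each original edge-end by a new vertex, so V′ = 2E = 60.
Each original edge survives, and each old vertex of degree d contributes d new edges; summing degrees gives Σd = 2E, so E′ = E + 2E = 3E = 90.
Each original face survives and each original vertex becomes one new face: F′ = F + V = 32.

60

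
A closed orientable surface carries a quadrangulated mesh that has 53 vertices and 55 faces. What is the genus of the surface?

2

Every face is a square, so 2E = 4·55 = 220, giving E = 110.
χ = V − E + F = 53 − 110 + 55 = -2.
For a closed orientable surface χ = 2 − 2g, so g = (2 − (-2))/2 = 2.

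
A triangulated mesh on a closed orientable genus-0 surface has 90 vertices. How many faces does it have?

χ = 2 − 2·0 = 2, and every face is a triangle so 3F = 2E.
V − E + F = 2 with E = 3F/2 gives 90 − (3/2 − 1)·F = 2, so F = 176 and E = 264.

176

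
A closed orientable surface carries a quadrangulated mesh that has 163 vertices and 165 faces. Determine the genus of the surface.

2

Every face is a square, so 2E = 4·165 = 660, giving E = 330.
χ = V − E + F = 163 − 330 + 165 = -2.
For a closed orientable surface χ = 2 − 2g, so g = (2 − (-2))/2 = 2.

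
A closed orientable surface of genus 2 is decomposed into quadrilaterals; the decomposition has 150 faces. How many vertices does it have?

χ = 2 − 2·2 = -2, and every face is a square so 4F = 2E.
E = 4·150/2 = 300. Then V = -2 + E − F = -2 + 300 − 150 = 148.

148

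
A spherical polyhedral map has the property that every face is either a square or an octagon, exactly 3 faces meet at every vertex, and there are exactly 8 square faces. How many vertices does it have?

16

Let x be the number of octagons; then F = 8 + x.
Edge–face incidences: 2E = 4·8 + 8·x = 32 + 8x.
Every vertex has degree 3, so 3V = 2E.
Euler: V − E + F = 2 ⇒ (2E)/3 − E + (8 + x) = 2.
Multiply by 6: 2·(2E) − 3·(2E) + 6·(8 + x) = 12, i.e. 48 + 6x − (32 + 8x) = 12.
Collecting terms: −2x + 16 = 12, so −2x = −4, so x = 2.
Then 2E = 32 + 8·2 = 48, so E = 24, V = 2E/3 = 16, F = 8 + 2 = 10.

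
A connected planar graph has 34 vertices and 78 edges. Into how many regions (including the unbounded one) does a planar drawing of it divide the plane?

Euler's formula for a connected plane graph: V − E + F = 2, so F = 2 − 34 + 78 = 46.

46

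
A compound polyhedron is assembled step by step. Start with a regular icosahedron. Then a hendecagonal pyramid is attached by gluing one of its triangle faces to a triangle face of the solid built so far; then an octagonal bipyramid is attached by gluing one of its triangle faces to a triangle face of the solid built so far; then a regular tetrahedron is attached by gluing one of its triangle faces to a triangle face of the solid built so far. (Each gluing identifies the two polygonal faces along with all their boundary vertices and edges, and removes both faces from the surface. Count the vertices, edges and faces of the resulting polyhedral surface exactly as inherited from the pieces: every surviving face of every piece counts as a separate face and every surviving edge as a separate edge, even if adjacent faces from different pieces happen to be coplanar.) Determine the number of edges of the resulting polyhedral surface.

A regular icosahedron: V=12, E=30, F=20.
Attach a hendecagonal pyramid (V=12, E=22, F=12) along a 3-gon: merge 3 vertices and 3 edges, delete both glued faces → V=21, E=49, F=30.
Attach an octagonal bipyramid (V=10, E=24, F=16) along a 3-gon: merge 3 vertices and 3 edges, delete both glued faces → V=28, E=70, F=44.
Attach a regular tetrahedron (V=4, E=6, F=4) along a 3-gon: merge 3 vertices and 3 edges, delete both glued faces → V=29, E=73, F=46.
Check: V − E + F = 29 − 73 + 46 = 2.

73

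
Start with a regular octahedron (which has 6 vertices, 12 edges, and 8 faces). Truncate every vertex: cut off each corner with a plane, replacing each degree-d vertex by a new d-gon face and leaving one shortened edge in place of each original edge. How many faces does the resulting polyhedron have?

14

Truncation replaces each original edge-end by a new vertex, so V′ = 2E = 24.
Each original edge survives, and each old vertex of degree d contributes d new edges; summing degrees gives Σd = 2E, so E′ = E + 2E = 3E = 36.
Each original face survives and each original vertex becomes one new face: F′ = F + V = 14.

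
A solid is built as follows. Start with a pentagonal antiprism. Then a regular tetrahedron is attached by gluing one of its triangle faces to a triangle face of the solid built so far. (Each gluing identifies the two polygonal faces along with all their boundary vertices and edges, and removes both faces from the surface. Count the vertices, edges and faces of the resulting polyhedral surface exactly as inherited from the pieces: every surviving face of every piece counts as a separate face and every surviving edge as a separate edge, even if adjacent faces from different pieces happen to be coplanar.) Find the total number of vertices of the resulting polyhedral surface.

A pentagonal antiprism: V=10, E=20, F=12.
Attach a regular tetrahedron (V=4, E=6, F=4) along a 3-gon: merge 3 vertices and 3 edges, delete both glued faces → V=11, E=23, F=14.
Check: V − E + F = 11 − 23 + 14 = 2.

11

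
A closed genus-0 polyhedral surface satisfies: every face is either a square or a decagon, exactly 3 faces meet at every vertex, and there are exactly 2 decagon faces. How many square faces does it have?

10

Let x be the number of squares; then F = 2 + x.
Edge–face incidences: 2E = 10·2 + 4·x = 20 + 4x.
Every vertex has degree 3, so 3V = 2E.
Euler: V − E + F = 2 ⇒ (2E)/3 − E + (2 + x) = 2.
Multiply by 6: 2·(2E) − 3·(2E) + 6·(2 + x) = 12, i.e. 12 + 6x − (20 + 4x) = 12.
Collecting terms: 2x − 8 = 12, so 2x = 20, so x = 10.
Then 2E = 20 + 4·10 = 60, so E = 30, V = 2E/3 = 20, F = 2 + 10 = 12.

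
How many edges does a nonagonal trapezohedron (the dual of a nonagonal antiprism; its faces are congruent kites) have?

36

The n-trapezohedron (dual of the n-antiprism) has V = 2·9 + 2 = 20, E = 4·9 = 36, F = 2·9 = 18.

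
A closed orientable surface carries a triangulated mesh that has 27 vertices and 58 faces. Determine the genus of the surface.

2

Every face is a triangle, so 2E = 3·58 = 174, giving E = 87.
χ = V − E + F = 27 − 87 + 58 = -2.
For a closed orientable surface χ = 2 − 2g, so g = (2 − (-2))/2 = 2.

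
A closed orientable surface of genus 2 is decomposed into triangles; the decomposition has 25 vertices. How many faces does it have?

χ = 2 − 2·2 = -2, and every face is a triangle so 3F = 2E.
V − E + F = -2 with E = 3F/2 gives 25 − (3/2 − 1)·F = -2, so F = 54 and E = 81.

54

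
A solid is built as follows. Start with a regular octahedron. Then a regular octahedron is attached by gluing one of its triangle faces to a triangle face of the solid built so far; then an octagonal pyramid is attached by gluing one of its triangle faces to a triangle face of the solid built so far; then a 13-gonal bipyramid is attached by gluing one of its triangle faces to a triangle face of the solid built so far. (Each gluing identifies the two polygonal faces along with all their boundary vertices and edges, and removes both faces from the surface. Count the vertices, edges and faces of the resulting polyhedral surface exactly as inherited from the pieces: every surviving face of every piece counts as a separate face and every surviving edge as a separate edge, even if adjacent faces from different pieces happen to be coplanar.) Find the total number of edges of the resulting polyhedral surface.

70

A regular octahedron: V=6, E=12, F=8.
Attach a regular octahedron (V=6, E=12, F=8) along a 3-gon: merge 3 vertices and 3 edges, delete both glued faces → V=9, E=21, F=14.
Attach an octagonal pyramid (V=9, E=16, F=9) along a 3-gon: merge 3 vertices and 3 edges, delete both glued faces → V=15, E=34, F=21.
Attach a 13-gonal bipyramid (V=15, E=39, F=26) along a 3-gon: merge 3 vertices and 3 edges, delete both glued faces → V=27, E=70, F=45.
Check: V − E + F = 27 − 70 + 45 = 2.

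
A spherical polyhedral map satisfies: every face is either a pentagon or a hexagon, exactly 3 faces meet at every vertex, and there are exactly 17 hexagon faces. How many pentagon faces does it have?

12

Let x be the number of pentagons; then F = 17 + x.
Edge–face incidences: 2E = 6·17 + 5·x = 102 + 5x.
Every vertex has degree 3, so 3V = 2E.
Euler: V − E + F = 2 ⇒ (2E)/3 − E + (17 + x) = 2.
Multiply by 6: 2·(2E) − 3·(2E) + 6·(17 + x) = 12, i.e. 102 + 6x − (102 + 5x) = 12.
Collecting terms: x = 12.
Then 2E = 102 + 5·12 = 162, so E = 81, V = 2E/3 = 54, F = 17 + 12 = 29.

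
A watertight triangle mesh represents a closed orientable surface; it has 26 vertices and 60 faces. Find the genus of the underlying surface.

Every face is a triangle, so 2E = 3·60 = 180, giving E = 90.
χ = V − E + F = 26 − 90 + 60 = -4.
For a closed orientable surface χ = 2 − 2g, so g = (2 − (-4))/2 = 3.

3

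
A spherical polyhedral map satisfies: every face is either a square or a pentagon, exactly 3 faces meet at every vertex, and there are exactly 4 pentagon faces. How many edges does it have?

Let x be the number of squares; then F = 4 + x.
Edge–face incidences: 2E = 5·4 + 4·x = 20 + 4x.
Every vertex has degree 3, so 3V = 2E.
Euler: V − E + F = 2 ⇒ (2E)/3 − E + (4 + x) = 2.
Multiply by 6: 2·(2E) − 3·(2E) + 6·(4 + x) = 12, i.e. 24 + 6x − (20 + 4x) = 12.
Collecting terms: 2x + 4 = 12, so 2x = 8, so x = 4.
Then 2E = 20 + 4·4 = 36, so E = 18, V = 2E/3 = 12, F = 4 + 4 = 8.

18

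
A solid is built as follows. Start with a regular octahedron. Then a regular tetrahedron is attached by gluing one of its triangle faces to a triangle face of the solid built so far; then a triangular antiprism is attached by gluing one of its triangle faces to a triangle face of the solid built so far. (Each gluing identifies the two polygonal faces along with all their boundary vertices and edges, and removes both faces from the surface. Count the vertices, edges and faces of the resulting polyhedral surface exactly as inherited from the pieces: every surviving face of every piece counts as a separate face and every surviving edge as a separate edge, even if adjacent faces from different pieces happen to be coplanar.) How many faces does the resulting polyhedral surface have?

16

A regular octahedron: V=6, E=12, F=8.
Attach a regular tetrahedron (V=4, E=6, F=4) along a 3-gon: merge 3 vertices and 3 edges, delete both glued faces → V=7, E=15, F=10.
Attach a triangular antiprism (V=6, E=12, F=8) along a 3-gon: merge 3 vertices and 3 edges, delete both glued faces → V=10, E=24, F=16.
Check: V − E + F = 10 − 24 + 16 = 2.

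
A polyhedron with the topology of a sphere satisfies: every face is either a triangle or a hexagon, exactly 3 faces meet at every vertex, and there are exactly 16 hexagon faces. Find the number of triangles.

Let x be the number of triangles; then F = 16 + x.
Edge–face incidences: 2E = 6·16 + 3·x = 96 + 3x.
Every vertex has degree 3, so 3V = 2E.
Euler: V − E + F = 2 ⇒ (2E)/3 − E + (16 + x) = 2.
Multiply by 6: 2·(2E) − 3·(2E) + 6·(16 + x) = 12, i.e. 96 + 6x − (96 + 3x) = 12.
Collecting terms: 3x = 12, so x = 4.
Then 2E = 96 + 3·4 = 108, so E = 54, V = 2E/3 = 36, F = 16 + 4 = 20.

4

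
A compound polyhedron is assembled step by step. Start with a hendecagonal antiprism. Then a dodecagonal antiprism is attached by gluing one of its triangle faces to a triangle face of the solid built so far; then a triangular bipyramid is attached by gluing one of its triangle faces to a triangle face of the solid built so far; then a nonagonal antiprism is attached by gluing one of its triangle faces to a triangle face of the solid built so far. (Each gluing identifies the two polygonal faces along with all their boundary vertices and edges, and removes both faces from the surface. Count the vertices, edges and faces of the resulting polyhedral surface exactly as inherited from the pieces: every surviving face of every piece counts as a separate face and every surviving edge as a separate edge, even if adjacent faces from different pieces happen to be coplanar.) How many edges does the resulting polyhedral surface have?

A hendecagonal antiprism: V=22, E=44, F=24.
Attach a dodecagonal antiprism (V=24, E=48, F=26) along a 3-gon: merge 3 vertices and 3 edges, delete both glued faces → V=43, E=89, F=48.
Attach a triangular bipyramid (V=5, E=9, F=6) along a 3-gon: merge 3 vertices and 3 edges, delete both glued faces → V=45, E=95, F=52.
Attach a nonagonal antiprism (V=18, E=36, F=20) along a 3-gon: merge 3 vertices and 3 edges, delete both glued faces → V=60, E=128, F=70.
Check: V − E + F = 60 − 128 + 70 = 2.

128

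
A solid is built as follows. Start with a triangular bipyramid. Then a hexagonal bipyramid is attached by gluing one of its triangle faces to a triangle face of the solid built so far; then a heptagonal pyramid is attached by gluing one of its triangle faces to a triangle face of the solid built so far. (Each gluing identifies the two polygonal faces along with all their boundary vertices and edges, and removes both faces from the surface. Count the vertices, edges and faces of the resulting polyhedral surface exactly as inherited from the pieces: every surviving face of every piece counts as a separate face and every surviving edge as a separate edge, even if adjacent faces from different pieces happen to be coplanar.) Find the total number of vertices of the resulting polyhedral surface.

15

A triangular bipyramid: V=5, E=9, F=6.
Attach a hexagonal bipyramid (V=8, E=18, F=12) along a 3-gon: merge 3 vertices and 3 edges, delete both glued faces → V=10, E=24, F=16.
Attach a heptagonal pyramid (V=8, E=14, F=8) along a 3-gon: merge 3 vertices and 3 edges, delete both glued faces → V=15, E=35, F=22.
Check: V − E + F = 15 − 35 + 22 = 2.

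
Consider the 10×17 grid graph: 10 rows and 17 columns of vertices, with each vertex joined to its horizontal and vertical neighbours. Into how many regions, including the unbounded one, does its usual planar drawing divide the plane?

145

The grid has V = 10·17 = 170 vertices and E = 10·16 + 17·9 = 313 edges.
F = 2 − V + E = 2 − 170 + 313 = 145.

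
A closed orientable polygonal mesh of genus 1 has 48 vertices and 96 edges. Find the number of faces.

For a closed orientable surface of genus 1, χ = 2 − 2·1 = 0.
F = 0 − V + E = 0 − 48 + 96 = 48.

48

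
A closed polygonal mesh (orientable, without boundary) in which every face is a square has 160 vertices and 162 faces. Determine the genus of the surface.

2

Every face is a square, so 2E = 4·162 = 648, giving E = 324.
χ = V − E + F = 160 − 324 + 162 = -2.
For a closed orientable surface χ = 2 − 2g, so g = (2 − (-2))/2 = 2.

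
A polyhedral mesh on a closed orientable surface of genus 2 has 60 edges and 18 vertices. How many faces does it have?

40

For a closed orientable surface of genus 2, χ = 2 − 2·2 = -2.
F = -2 − V + E = -2 − 18 + 60 = 40.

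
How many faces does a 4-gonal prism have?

6

A prism on an n-gon has two n-gon bases and n rectangular sides: V = 2·4 = 8, E = 3·4 = 12, F = 4 + 2 = 6.
Check: V − E + F = 8 − 12 + 6 = 2.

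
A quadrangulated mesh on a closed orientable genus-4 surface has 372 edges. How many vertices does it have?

χ = 2 − 2·4 = -6, and every face is a square so 4F = 2E.
F = 2E/4 = 186. Then V = -6 + E − F = -6 + 372 − 186 = 180.

180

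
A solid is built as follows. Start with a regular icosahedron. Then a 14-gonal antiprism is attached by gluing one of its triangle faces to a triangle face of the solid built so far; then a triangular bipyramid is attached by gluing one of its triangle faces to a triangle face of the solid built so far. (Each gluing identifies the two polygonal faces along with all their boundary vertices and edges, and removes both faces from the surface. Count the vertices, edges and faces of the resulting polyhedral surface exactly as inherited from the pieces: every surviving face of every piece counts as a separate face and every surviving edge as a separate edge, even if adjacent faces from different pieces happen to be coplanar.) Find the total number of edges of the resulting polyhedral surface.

A regular icosahedron: V=12, E=30, F=20.
Attach a 14-gonal antiprism (V=28, E=56, F=30) along a 3-gon: merge 3 vertices and 3 edges, delete both glued faces → V=37, E=83, F=48.
Attach a triangular bipyramid (V=5, E=9, F=6) along a 3-gon: merge 3 vertices and 3 edges, delete both glued faces → V=39, E=89, F=52.
Check: V − E + F = 39 − 89 + 52 = 2.

89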